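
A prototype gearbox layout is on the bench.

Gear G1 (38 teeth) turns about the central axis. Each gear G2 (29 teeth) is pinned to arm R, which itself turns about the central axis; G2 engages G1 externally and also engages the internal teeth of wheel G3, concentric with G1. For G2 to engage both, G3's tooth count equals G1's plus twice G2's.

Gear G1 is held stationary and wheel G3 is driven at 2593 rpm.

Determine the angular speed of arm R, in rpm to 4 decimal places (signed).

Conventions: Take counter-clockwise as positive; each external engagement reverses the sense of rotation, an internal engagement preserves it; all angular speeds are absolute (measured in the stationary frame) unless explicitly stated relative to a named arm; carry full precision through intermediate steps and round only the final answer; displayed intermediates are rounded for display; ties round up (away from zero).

planetary set (38T centre, 29T on arm, 96T internal) — Willis relation
normalise by the input: solve with ω_ring = 1, then scale by 2593 rpm
ring teeth: 38 + 2·29 = 96
38(ω_sun−ω_arm) = −96(ω_ring−ω_arm),  ω_sun = 0, ω_ring = 1
38(0−ω_arm) = −96(1−ω_arm)  ⇒  134·ω_arm = 96  ⇒  ω_arm = 48/67
scale: ω_arm = 48/67 × 2593 rpm = +1857.6716 rpm

+1857.6716 rpm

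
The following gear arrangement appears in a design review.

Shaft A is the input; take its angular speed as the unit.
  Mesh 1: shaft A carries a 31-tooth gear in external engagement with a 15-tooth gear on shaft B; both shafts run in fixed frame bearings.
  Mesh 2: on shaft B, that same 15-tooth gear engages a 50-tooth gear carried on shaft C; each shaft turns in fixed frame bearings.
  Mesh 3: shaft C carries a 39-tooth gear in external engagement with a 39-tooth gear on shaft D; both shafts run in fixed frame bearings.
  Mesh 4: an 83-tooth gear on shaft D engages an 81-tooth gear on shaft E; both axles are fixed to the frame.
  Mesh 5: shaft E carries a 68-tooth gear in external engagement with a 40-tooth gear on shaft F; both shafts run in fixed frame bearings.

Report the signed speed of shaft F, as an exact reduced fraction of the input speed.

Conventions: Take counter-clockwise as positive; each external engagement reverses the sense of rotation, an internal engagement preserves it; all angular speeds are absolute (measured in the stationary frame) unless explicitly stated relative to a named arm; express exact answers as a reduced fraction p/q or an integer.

5-mesh fixed-axis compound train (all bearings frame-fixed)
mesh 1 [31T→15T]: |ω|/ω_in = 1×31/15 = 31/15, sense flips to −
mesh 2 [15T→50T]: |ω|/ω_in = (31/15)×15/50 = 31/50, sense flips to +
mesh 3 [39T→39T]: |ω|/ω_in = (31/50)×39/39 = 31/50, sense flips to −
mesh 4 [83T→81T]: |ω|/ω_in = (31/50)×83/81 = 2573/4050, sense flips to +
mesh 5 [68T→40T]: |ω|/ω_in = (2573/4050)×68/40 = 43741/40500, sense flips to −
signed output speed (× input speed) = -43741/40500

-43741/40500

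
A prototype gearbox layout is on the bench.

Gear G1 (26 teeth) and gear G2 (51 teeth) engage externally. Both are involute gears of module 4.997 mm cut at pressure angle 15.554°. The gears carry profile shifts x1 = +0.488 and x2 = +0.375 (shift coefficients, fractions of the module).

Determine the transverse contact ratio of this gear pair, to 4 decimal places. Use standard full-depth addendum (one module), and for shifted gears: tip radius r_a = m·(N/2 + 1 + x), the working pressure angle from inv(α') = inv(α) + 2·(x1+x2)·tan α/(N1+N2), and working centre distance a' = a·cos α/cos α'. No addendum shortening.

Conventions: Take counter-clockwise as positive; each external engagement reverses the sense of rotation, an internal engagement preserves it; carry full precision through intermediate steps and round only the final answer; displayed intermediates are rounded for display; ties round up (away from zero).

single-mesh involute tooth geometry (26T engaging 51T at module 4.997)
base radii: r_b1 = 62.582009, r_b2 = 122.757017
tip radii: r_a1 = 72.396536, r_a2 = 134.294375
inv(α') = inv(15.554°) + 2·(+0.488+0.375)·tan α/(26+51) = 0.01311041  ⇒  α' = 19.18902°
a' = a·cos α / cos α' = 192.3845·cos 15.554°/cos 19.18902° = 196.242378
action lengths: √(r_a1²−r_b1²) = 36.397124, √(r_a2²−r_b2²) = 54.458186
base pitch p_b = π·m·cos α = 15.123629
CR = (36.397124 + 54.458186 − 196.242378·sin 19.18902°)/15.123629 = 1.742521
contact ratio ≈ 1.7425

1.7425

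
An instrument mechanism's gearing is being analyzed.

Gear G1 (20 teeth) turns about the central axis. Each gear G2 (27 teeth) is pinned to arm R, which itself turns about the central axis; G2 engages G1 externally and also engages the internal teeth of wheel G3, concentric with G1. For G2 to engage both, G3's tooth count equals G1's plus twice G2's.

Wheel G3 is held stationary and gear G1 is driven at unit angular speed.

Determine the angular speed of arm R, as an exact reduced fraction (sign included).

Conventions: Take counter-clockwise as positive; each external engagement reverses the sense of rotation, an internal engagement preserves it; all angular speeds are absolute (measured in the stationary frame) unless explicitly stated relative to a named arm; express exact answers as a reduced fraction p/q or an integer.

topology: planetary set — G1 20T / G2 27T / G3 74T, arm = carrier (Willis)
ring teeth: 20 + 2·27 = 74
20(ω_sun−ω_arm) = −74(ω_ring−ω_arm),  ω_ring = 0, ω_sun = 1
20(1−ω_arm) = −74(0−ω_arm)  ⇒  94·ω_arm = 20  ⇒  ω_arm = 10/47
exact speed ratio = 10/47

10/47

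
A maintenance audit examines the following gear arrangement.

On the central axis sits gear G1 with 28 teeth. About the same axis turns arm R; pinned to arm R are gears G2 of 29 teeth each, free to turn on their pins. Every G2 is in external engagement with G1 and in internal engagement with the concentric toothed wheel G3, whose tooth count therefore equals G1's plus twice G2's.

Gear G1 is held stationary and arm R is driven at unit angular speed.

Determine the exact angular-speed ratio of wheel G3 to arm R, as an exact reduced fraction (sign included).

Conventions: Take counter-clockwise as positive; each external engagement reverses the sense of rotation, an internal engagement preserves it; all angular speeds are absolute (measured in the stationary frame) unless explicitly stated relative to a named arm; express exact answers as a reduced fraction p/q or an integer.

57/43

recognized (axles ride arm R): planetary set, 28/29/86 teeth
ring teeth: 28 + 2·29 = 86
28(ω_sun−ω_arm) = −86(ω_ring−ω_arm),  ω_sun = 0, ω_arm = 1
ω_ring = 1 − (28/86)(0−1) = 57/43
ω_out/ω_in = 57/43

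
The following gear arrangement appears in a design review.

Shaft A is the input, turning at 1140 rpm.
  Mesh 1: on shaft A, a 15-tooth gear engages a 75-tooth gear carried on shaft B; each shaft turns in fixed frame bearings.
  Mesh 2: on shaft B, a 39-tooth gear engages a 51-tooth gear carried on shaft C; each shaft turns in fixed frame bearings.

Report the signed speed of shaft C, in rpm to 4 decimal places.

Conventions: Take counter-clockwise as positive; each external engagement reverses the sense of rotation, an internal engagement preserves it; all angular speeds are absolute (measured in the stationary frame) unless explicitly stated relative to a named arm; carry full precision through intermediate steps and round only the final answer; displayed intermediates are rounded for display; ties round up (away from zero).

recognized (3 fixed axles, 2 meshes): fixed-axis compound train
mesh 1 [15T→75T]: ω = 1140.0000×15/75 = 228.0000 rpm, sense flips to −
mesh 2 [39T→51T]: ω = 228.0000×39/51 = 174.3529 rpm, sense flips to +
signed output speed = +174.3529 rpm

+174.3529 rpm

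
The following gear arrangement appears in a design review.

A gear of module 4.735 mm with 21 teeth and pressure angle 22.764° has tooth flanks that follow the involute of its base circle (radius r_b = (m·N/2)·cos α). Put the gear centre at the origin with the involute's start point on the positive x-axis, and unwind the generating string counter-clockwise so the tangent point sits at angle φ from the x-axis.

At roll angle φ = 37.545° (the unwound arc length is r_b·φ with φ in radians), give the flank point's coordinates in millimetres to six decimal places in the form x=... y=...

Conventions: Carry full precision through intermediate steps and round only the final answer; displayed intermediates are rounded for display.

x=54.655961 y=4.118065

topology: single-mesh involute geometry — m = 4.735, N = 21
pitch radius r_p = m·N/2 = 4.735·21/2 = 49.717500
base radius r_b = r_p·cos α = 49.717500·cos 22.764° = 45.844828
roll angle φ = 37.545° = 0.65528387 rad
x = r_b·(cos φ + φ·sin φ) = 54.655961
y = r_b·(sin φ − φ·cos φ) = 4.118065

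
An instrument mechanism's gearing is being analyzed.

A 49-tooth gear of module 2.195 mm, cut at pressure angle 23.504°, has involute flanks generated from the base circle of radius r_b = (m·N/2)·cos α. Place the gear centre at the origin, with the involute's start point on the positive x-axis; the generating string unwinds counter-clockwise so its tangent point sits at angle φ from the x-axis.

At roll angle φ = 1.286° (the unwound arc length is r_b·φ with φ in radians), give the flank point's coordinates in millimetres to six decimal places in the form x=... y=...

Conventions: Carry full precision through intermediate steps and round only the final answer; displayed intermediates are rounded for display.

x=49.328121 y=0.000186

recognized (one wheel, involute flank): single-mesh tooth geometry, m = 2.195, N = 49
pitch radius r_p = m·N/2 = 2.195·49/2 = 53.777500
base radius r_b = r_p·cos α = 53.777500·cos 23.504° = 49.315701
roll angle φ = 1.286° = 0.02244493 rad
x = r_b·(cos φ + φ·sin φ) = 49.328121
y = r_b·(sin φ − φ·cos φ) = 0.000186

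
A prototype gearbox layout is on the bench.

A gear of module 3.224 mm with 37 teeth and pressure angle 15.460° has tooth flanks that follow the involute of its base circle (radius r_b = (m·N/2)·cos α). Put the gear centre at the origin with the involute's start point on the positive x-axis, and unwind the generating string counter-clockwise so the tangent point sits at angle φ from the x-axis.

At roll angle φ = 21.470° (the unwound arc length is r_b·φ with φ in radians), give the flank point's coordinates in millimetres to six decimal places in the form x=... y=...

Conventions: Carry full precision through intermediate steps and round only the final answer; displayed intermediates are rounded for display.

single-mesh involute tooth geometry (37T wheel at module 3.224)
pitch radius r_p = m·N/2 = 3.224·37/2 = 59.644000
base radius r_b = r_p·cos α = 59.644000·cos 15.460° = 57.485888
roll angle φ = 21.470° = 0.37472219 rad
x = r_b·(cos φ + φ·sin φ) = 61.381300
y = r_b·(sin φ − φ·cos φ) = 0.994163

x=61.381300 y=0.994163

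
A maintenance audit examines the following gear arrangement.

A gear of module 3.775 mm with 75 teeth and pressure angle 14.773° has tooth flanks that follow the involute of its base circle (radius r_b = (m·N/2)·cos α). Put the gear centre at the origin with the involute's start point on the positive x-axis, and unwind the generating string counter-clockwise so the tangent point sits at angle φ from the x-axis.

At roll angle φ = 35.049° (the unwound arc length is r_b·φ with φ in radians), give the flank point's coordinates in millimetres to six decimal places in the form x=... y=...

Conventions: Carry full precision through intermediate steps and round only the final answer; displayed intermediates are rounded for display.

class = single-mesh tooth geometry [base-circle involute, m = 3.775, 75T]
pitch radius r_p = m·N/2 = 3.775·75/2 = 141.562500
base radius r_b = r_p·cos α = 141.562500·cos 14.773° = 136.882961
roll angle φ = 35.049° = 0.61172045 rad
x = r_b·(cos φ + φ·sin φ) = 160.147324
y = r_b·(sin φ − φ·cos φ) = 10.058840

x=160.147324 y=10.058840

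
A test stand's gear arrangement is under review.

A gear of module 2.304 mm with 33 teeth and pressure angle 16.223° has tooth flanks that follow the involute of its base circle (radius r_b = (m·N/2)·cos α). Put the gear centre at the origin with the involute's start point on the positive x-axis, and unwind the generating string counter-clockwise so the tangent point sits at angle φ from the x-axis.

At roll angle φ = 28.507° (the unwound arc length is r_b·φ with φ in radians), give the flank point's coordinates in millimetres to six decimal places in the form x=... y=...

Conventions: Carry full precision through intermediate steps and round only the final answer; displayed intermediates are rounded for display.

x=40.744495 y=1.461827

topology: single-mesh involute geometry — m = 2.304, N = 33
pitch radius r_p = m·N/2 = 2.304·33/2 = 38.016000
base radius r_b = r_p·cos α = 38.016000·cos 16.223° = 36.502264
roll angle φ = 28.507° = 0.49754101 rad
x = r_b·(cos φ + φ·sin φ) = 40.744495
y = r_b·(sin φ − φ·cos φ) = 1.461827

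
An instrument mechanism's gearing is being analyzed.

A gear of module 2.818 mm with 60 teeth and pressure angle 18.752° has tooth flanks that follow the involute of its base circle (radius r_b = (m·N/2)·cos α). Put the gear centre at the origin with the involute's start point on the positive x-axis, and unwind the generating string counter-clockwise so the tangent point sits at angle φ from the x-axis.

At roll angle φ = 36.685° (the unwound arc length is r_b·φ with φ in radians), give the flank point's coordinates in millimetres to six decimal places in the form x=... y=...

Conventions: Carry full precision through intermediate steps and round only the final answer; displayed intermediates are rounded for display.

class = single-mesh tooth geometry [base-circle involute, m = 2.818, 60T]
pitch radius r_p = m·N/2 = 2.818·60/2 = 84.540000
base radius r_b = r_p·cos α = 84.540000·cos 18.752° = 80.052525
roll angle φ = 36.685° = 0.64027404 rad
x = r_b·(cos φ + φ·sin φ) = 94.817535
y = r_b·(sin φ − φ·cos φ) = 6.721125

x=94.817535 y=6.721125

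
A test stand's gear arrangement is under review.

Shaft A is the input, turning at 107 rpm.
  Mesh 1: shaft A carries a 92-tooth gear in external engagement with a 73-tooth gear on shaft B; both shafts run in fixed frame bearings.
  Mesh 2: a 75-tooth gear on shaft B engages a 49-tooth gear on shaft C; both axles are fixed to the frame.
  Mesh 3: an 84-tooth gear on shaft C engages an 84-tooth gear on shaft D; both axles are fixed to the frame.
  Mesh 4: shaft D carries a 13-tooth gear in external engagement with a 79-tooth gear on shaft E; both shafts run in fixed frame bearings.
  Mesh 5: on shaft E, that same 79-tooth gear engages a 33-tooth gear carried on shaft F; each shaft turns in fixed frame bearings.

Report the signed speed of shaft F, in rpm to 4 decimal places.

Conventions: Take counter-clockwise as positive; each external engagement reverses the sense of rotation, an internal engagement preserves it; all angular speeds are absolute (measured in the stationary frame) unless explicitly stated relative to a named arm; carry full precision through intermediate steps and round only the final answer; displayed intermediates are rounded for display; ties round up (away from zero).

recognized (6 fixed axles, 5 meshes): fixed-axis compound train
mesh 1 [92T→73T]: ω = 107.0000×92/73 = 134.8493 rpm, sense flips to −
mesh 2 [75T→49T]: ω = 134.8493×75/49 = 206.4020 rpm, sense flips to +
mesh 3 [84T→84T]: ω = 206.4020×84/84 = 206.4020 rpm, sense flips to −
mesh 4 [13T→79T]: ω = 206.4020×13/79 = 33.9649 rpm, sense flips to +
mesh 5 [79T→33T]: ω = 33.9649×79/33 = 81.3099 rpm, sense flips to −
signed output speed = -81.3099 rpm

-81.3099 rpm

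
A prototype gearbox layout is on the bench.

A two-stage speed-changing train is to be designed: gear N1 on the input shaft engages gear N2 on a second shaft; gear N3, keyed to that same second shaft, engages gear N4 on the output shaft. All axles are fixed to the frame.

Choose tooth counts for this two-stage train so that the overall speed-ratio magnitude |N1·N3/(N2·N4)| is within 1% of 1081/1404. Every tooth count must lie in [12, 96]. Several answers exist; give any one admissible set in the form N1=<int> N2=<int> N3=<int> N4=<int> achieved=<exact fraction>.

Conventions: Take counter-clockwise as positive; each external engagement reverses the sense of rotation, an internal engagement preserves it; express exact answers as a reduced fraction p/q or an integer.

N1=23 N2=18 N3=47 N4=78 achieved=1081/1404

design class (target 1081/1404): fixed-axis compound train
target = 1081/1404 in lowest terms: an exact hit needs N1·N3 = k·1081 and N2·N4 = k·1404 for one integer k, every count in [12, 96]; additionally prefer no 1:1 stage (N1 ≠ N2, N3 ≠ N4)
k = 1: N1·N3 = 1081 = 23·47, N2·N4 = 1404 = 18·78
achieved = 23·47/(18·78) = 1081/1404; |achieved − target| = 0 ≤ 1081/140400 ✓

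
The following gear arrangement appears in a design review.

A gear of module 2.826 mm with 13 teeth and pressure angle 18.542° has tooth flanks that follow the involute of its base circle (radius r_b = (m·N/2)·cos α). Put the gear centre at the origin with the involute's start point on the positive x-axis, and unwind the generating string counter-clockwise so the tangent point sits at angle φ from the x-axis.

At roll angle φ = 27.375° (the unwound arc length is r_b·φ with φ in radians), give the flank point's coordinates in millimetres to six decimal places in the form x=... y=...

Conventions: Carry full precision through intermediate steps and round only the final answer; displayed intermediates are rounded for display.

class = single-mesh tooth geometry [base-circle involute, m = 2.826, 13T]
pitch radius r_p = m·N/2 = 2.826·13/2 = 18.369000
base radius r_b = r_p·cos α = 18.369000·cos 18.542° = 17.415480
roll angle φ = 27.375° = 0.47778388 rad
x = r_b·(cos φ + φ·sin φ) = 19.291250
y = r_b·(sin φ − φ·cos φ) = 0.618817

x=19.291250 y=0.618817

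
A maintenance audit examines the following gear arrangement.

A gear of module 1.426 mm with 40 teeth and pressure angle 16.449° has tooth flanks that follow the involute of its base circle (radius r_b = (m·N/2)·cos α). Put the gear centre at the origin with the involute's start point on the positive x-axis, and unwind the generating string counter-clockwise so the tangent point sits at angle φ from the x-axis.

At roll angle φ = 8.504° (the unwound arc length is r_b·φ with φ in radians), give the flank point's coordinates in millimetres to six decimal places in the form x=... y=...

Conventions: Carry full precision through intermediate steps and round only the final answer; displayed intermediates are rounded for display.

x=27.652362 y=0.029746

class = single-mesh tooth geometry [base-circle involute, m = 1.426, 40T]
pitch radius r_p = m·N/2 = 1.426·40/2 = 28.520000
base radius r_b = r_p·cos α = 28.520000·cos 16.449° = 27.352738
roll angle φ = 8.504° = 0.14842280 rad
x = r_b·(cos φ + φ·sin φ) = 27.652362
y = r_b·(sin φ − φ·cos φ) = 0.029746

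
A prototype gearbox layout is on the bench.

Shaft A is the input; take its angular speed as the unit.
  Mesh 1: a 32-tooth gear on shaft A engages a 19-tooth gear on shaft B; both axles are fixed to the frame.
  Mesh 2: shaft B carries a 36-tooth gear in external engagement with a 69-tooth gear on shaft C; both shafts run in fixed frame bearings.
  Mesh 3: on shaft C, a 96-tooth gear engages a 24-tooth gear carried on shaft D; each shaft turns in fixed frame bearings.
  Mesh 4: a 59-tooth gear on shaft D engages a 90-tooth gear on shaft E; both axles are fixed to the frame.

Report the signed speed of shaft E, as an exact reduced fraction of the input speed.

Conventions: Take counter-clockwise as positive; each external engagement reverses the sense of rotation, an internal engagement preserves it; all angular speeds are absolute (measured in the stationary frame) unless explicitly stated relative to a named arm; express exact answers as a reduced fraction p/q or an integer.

4-mesh fixed-axis compound train (all bearings frame-fixed)
mesh 1 [32T→19T]: |ω|/ω_in = 1×32/19 = 32/19, sense flips to −
mesh 2 [36T→69T]: |ω|/ω_in = (32/19)×36/69 = 384/437, sense flips to +
mesh 3 [96T→24T]: |ω|/ω_in = (384/437)×96/24 = 1536/437, sense flips to −
mesh 4 [59T→90T]: |ω|/ω_in = (1536/437)×59/90 = 15104/6555, sense flips to +
signed output speed (× input speed) = 15104/6555

15104/6555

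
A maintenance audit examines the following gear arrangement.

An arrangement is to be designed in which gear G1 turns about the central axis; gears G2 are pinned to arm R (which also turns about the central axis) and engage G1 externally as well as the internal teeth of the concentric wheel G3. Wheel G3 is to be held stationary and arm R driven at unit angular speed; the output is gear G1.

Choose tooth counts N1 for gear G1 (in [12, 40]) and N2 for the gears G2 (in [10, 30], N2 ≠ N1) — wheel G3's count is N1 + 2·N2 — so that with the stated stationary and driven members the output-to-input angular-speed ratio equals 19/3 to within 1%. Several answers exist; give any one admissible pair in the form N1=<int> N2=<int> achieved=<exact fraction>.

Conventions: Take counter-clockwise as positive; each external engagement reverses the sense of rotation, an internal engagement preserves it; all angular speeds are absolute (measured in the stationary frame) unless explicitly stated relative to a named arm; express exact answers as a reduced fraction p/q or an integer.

N1=12 N2=26 achieved=19/3

topology: planetary set — design target 19/3, arm = carrier (Willis)
Willis with ω_ring = 0: ω_sun/ω_arm = (N1+N3)/N1; set equal to 19/3  ⇒  N3/N1 = 19/3 − 1 = 16/3
N3 = N1 + 2·N2  ⇒  N2/N1 = (N3/N1 − 1)/2 = (16/3 − 1)/2 = 13/6
smallest multiple with N1 ≥ 12 and N2 ≥ 10: k = 2  ⇒  N1 = 2·6 = 12, N2 = 2·13 = 26 (N1 ≤ 40, N2 ≤ 30, N2 ≠ N1 ✓), N3 = 12 + 2·26 = 64
check: (N1+N3)/N1 with N1 = 12, N3 = 64 gives 19/3; |achieved − target| = 0 ≤ 19/300 ✓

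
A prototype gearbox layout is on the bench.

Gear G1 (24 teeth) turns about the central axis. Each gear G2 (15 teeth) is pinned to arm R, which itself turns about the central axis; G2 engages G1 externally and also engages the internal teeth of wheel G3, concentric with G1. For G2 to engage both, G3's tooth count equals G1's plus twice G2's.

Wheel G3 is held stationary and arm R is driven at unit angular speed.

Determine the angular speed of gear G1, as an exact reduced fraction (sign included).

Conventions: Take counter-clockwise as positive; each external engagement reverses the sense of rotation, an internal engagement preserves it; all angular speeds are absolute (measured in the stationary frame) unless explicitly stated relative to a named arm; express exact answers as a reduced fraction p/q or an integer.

13/4

topology: planetary set — G1 24T / G2 15T / G3 54T, arm = carrier (Willis)
ring teeth: 24 + 2·15 = 54
24(ω_sun−ω_arm) = −54(ω_ring−ω_arm),  ω_ring = 0, ω_arm = 1
ω_sun = 1 − (54/24)(0−1) = 13/4
exact speed ratio = 13/4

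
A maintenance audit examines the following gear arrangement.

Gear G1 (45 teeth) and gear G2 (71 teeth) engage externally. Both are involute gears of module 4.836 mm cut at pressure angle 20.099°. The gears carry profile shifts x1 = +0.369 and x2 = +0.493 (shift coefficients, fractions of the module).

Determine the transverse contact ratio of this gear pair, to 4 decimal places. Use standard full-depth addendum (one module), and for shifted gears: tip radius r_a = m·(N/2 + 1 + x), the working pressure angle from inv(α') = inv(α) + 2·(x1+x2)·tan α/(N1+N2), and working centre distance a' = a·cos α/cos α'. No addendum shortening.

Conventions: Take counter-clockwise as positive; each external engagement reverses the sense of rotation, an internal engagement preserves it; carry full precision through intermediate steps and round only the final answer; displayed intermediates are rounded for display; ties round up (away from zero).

1.6707

recognized (one external pair, fixed centres): single-mesh tooth geometry, m = 4.836, N1 = 45, N2 = 71
base radii: r_b1 = 102.183498, r_b2 = 161.222853
tip radii: r_a1 = 115.430484, r_a2 = 178.898148
inv(α') = inv(20.099°) + 2·(+0.369+0.493)·tan α/(45+71) = 0.02057297  ⇒  α' = 22.18058°
a' = a·cos α / cos α' = 280.4880·cos 20.099°/cos 22.18058° = 284.456542
action lengths: √(r_a1²−r_b1²) = 53.691054, √(r_a2²−r_b2²) = 77.535406
base pitch p_b = π·m·cos α = 14.267508
CR = (53.691054 + 77.535406 − 284.456542·sin 22.18058°)/14.267508 = 1.670679
contact ratio ≈ 1.6707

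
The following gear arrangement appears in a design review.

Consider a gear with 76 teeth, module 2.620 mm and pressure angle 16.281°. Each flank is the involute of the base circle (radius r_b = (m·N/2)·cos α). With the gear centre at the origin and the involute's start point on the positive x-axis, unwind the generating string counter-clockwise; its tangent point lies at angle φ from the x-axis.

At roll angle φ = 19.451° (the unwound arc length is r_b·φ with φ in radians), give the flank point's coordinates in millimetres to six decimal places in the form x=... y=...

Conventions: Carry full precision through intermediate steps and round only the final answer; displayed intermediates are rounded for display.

x=100.916864 y=1.232064

recognized (one wheel, involute flank): single-mesh tooth geometry, m = 2.620, N = 76
pitch radius r_p = m·N/2 = 2.620·76/2 = 99.560000
base radius r_b = r_p·cos α = 99.560000·cos 16.281° = 95.567476
roll angle φ = 19.451° = 0.33948399 rad
x = r_b·(cos φ + φ·sin φ) = 100.916864
y = r_b·(sin φ − φ·cos φ) = 1.232064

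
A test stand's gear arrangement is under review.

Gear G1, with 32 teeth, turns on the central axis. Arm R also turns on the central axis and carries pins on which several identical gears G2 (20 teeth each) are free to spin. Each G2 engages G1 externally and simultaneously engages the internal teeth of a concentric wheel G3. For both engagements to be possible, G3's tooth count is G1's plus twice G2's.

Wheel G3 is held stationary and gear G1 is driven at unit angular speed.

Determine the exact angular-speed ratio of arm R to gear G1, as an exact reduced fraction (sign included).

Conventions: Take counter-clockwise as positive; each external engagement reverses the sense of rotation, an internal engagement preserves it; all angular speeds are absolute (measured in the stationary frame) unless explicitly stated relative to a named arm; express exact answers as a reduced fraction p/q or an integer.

4/13

recognized (axles ride arm R): planetary set, 32/20/72 teeth
ring teeth: 32 + 2·20 = 72
32(ω_sun−ω_arm) = −72(ω_ring−ω_arm),  ω_ring = 0, ω_sun = 1
32(1−ω_arm) = −72(0−ω_arm)  ⇒  104·ω_arm = 32  ⇒  ω_arm = 4/13
ω_out/ω_in = 4/13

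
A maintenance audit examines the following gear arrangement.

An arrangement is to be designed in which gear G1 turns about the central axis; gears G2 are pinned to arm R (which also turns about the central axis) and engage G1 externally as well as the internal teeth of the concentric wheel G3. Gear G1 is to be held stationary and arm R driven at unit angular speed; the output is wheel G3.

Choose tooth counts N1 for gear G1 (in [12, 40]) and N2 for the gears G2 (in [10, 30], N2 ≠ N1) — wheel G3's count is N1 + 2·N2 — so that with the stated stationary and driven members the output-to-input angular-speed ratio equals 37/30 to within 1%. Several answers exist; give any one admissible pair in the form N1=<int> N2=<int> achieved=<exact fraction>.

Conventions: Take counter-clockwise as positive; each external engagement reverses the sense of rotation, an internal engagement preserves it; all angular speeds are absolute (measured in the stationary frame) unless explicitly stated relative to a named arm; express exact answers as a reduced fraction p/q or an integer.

N1=14 N2=23 achieved=37/30

planetary set to be sized for 37/30 (Willis relation)
Willis with ω_sun = 0: ω_ring/ω_arm = (N1+N3)/N3; set equal to 37/30  ⇒  N3/N1 = 1/(37/30 − 1) = 30/7
N3 = N1 + 2·N2  ⇒  N2/N1 = (N3/N1 − 1)/2 = (30/7 − 1)/2 = 23/14
smallest multiple with N1 ≥ 12 and N2 ≥ 10: k = 1  ⇒  N1 = 1·14 = 14, N2 = 1·23 = 23 (N1 ≤ 40, N2 ≤ 30, N2 ≠ N1 ✓), N3 = 14 + 2·23 = 60
check: (N1+N3)/N3 with N1 = 14, N3 = 60 gives 37/30; |achieved − target| = 0 ≤ 37/3000 ✓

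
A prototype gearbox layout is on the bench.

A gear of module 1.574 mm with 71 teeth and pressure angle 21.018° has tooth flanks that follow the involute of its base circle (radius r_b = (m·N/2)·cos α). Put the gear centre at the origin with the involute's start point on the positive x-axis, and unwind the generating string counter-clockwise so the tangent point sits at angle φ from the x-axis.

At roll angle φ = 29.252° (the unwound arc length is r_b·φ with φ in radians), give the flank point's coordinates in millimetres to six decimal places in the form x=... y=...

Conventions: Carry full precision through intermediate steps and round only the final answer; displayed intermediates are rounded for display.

x=58.520582 y=2.253966

class = single-mesh tooth geometry [base-circle involute, m = 1.574, 71T]
pitch radius r_p = m·N/2 = 1.574·71/2 = 55.877000
base radius r_b = r_p·cos α = 55.877000·cos 21.018° = 52.159380
roll angle φ = 29.252° = 0.51054371 rad
x = r_b·(cos φ + φ·sin φ) = 58.520582
y = r_b·(sin φ − φ·cos φ) = 2.253966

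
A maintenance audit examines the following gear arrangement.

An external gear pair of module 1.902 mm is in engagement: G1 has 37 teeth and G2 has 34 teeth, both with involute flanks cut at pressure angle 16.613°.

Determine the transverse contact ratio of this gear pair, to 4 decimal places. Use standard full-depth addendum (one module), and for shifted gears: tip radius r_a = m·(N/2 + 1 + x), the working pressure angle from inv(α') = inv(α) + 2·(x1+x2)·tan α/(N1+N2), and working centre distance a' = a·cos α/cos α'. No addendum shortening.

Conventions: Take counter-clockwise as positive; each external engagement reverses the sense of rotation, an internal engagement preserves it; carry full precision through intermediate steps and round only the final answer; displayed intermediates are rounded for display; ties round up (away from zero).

topology: single-mesh involute geometry — m = 1.902, 37T/34T pair
base radii: r_b1 = 33.718215, r_b2 = 30.984305
tip radii: r_a1 = 37.089000, r_a2 = 34.236000
no profile shift: α' = α, a' = a
action lengths: √(r_a1²−r_b1²) = 15.449140, √(r_a2²−r_b2²) = 14.562847
base pitch p_b = π·m·cos α = 5.725886
CR = (15.449140 + 14.562847 − 67.521000·sin 16.61300°)/5.725886 = 1.869989
contact ratio ≈ 1.8700

1.8700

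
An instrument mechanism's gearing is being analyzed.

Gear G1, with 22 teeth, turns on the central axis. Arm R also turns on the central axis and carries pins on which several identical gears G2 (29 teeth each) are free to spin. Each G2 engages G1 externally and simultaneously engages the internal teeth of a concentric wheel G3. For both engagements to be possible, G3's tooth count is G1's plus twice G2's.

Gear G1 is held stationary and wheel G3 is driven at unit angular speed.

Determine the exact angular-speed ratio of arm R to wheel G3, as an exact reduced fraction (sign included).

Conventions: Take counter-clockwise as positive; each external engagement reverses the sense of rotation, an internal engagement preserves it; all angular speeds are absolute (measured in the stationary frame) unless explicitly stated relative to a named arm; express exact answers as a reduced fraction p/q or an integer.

40/51

recognized (axles ride arm R): planetary set, 22/29/80 teeth
ring teeth: 22 + 2·29 = 80
22(ω_sun−ω_arm) = −80(ω_ring−ω_arm),  ω_sun = 0, ω_ring = 1
22(0−ω_arm) = −80(1−ω_arm)  ⇒  102·ω_arm = 80  ⇒  ω_arm = 40/51
ω_out/ω_in = 40/51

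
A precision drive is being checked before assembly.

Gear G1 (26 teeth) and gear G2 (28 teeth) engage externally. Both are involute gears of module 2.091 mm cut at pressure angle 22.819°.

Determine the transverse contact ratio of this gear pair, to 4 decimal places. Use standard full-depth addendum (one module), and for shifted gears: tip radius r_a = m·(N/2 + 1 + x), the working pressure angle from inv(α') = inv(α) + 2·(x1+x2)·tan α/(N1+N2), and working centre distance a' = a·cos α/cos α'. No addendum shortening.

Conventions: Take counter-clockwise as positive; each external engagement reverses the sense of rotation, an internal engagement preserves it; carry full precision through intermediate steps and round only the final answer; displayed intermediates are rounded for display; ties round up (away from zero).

1.5250

recognized (one external pair, fixed centres): single-mesh tooth geometry, m = 2.091, N1 = 26, N2 = 28
base radii: r_b1 = 25.055512, r_b2 = 26.982859
tip radii: r_a1 = 29.274000, r_a2 = 31.365000
no profile shift: α' = α, a' = a
action lengths: √(r_a1²−r_b1²) = 15.138970, √(r_a2²−r_b2²) = 15.990265
base pitch p_b = π·m·cos α = 6.054939
CR = (15.138970 + 15.990265 − 56.457000·sin 22.81900°)/6.054939 = 1.525038
contact ratio ≈ 1.5250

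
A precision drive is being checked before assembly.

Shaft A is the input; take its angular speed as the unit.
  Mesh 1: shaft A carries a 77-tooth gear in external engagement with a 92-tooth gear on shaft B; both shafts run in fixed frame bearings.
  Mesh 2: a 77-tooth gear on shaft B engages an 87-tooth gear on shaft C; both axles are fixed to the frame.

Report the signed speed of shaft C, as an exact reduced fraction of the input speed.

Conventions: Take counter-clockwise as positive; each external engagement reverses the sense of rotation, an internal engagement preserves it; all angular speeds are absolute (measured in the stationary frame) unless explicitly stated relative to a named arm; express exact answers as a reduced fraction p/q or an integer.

2-mesh fixed-axis compound train (all bearings frame-fixed)
mesh 1 [77T→92T]: |ω|/ω_in = 1×77/92 = 77/92, sense flips to −
mesh 2 [77T→87T]: |ω|/ω_in = (77/92)×77/87 = 5929/8004, sense flips to +
signed output speed (× input speed) = 5929/8004

5929/8004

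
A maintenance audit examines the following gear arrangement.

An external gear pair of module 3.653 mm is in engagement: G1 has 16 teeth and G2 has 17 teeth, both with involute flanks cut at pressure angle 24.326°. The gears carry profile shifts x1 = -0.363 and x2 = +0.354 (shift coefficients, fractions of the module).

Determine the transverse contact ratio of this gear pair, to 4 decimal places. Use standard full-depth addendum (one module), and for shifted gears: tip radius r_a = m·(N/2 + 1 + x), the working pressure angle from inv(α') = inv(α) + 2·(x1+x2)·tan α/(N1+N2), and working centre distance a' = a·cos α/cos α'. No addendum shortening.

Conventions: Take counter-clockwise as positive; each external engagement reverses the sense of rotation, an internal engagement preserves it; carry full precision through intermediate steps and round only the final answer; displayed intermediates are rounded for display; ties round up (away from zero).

topology: single-mesh involute geometry — m = 3.653, 16T/17T pair
base radii: r_b1 = 26.629389, r_b2 = 28.293726
tip radii: r_a1 = 31.550961, r_a2 = 35.996662
inv(α') = inv(24.326°) + 2·(-0.363+0.354)·tan α/(16+17) = 0.02724835  ⇒  α' = 24.25664°
a' = a·cos α / cos α' = 60.2745·cos 24.326°/cos 24.25664° = 60.241579
action lengths: √(r_a1²−r_b1²) = 16.921547, √(r_a2²−r_b2²) = 22.253645
base pitch p_b = π·m·cos α = 10.457337
CR = (16.921547 + 22.253645 − 60.241579·sin 24.25664°)/10.457337 = 1.379555
contact ratio ≈ 1.3796

1.3796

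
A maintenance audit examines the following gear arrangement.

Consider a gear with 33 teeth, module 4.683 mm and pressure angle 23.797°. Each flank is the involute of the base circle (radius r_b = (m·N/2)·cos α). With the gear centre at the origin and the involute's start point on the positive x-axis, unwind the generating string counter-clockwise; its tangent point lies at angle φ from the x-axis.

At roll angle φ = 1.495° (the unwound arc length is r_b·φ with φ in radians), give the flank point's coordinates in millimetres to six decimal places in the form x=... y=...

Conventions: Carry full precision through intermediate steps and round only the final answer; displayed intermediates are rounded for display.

class = single-mesh tooth geometry [base-circle involute, m = 4.683, 33T]
pitch radius r_p = m·N/2 = 4.683·33/2 = 77.269500
base radius r_b = r_p·cos α = 77.269500·cos 23.797° = 70.700109
roll angle φ = 1.495° = 0.02609267 rad
x = r_b·(cos φ + φ·sin φ) = 70.724172
y = r_b·(sin φ − φ·cos φ) = 0.000419

x=70.724172 y=0.000419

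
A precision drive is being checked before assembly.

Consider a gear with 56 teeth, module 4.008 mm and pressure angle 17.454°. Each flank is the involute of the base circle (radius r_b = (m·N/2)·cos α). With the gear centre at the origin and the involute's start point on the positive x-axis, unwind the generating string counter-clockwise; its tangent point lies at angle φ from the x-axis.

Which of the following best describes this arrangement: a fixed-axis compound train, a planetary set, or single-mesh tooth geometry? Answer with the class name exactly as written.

single-mesh involute tooth geometry (56T wheel at module 4.008)
classification: single-mesh tooth geometry

single-mesh tooth geometry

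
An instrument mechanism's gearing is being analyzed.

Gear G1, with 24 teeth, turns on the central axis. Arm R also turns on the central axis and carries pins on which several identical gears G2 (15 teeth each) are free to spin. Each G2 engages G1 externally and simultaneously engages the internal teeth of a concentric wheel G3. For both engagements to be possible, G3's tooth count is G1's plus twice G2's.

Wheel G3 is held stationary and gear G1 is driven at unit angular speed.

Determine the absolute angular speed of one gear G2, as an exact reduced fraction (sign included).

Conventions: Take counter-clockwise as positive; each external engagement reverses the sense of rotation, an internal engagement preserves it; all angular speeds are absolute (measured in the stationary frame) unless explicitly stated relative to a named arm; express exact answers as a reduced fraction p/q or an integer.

-4/5

class = planetary set [G3 = 24+2·15 = 54; Willis about the carrier]
ring teeth: 24 + 2·15 = 54
24(ω_sun−ω_arm) = −54(ω_ring−ω_arm),  ω_ring = 0, ω_sun = 1
24(1−ω_arm) = −54(0−ω_arm)  ⇒  78·ω_arm = 24  ⇒  ω_arm = 4/13
sun–planet mesh: 24·(1−4/13) = −15·(ω_p−ω_arm)  ⇒  ω_p−ω_arm = -72/65
ω_p = 4/13 − 72/65 = -4/5
exact speed ratio = -4/5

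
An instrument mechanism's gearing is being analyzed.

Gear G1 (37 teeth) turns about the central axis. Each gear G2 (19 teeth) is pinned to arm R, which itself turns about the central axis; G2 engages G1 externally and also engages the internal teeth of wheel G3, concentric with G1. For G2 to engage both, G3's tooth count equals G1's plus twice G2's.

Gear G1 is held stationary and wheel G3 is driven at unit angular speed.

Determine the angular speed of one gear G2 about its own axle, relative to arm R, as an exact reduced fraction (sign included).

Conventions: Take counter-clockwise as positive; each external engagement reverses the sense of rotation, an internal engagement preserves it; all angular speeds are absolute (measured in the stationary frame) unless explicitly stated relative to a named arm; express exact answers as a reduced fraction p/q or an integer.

topology: planetary set — G1 37T / G2 19T / G3 75T, arm = carrier (Willis)
ring teeth: 37 + 2·19 = 75
37(ω_sun−ω_arm) = −75(ω_ring−ω_arm),  ω_sun = 0, ω_ring = 1
37(0−ω_arm) = −75(1−ω_arm)  ⇒  112·ω_arm = 75  ⇒  ω_arm = 75/112
sun–planet mesh: 37·(0−75/112) = −19·(ω_p−ω_arm)  ⇒  ω_p−ω_arm = 2775/2128
exact speed ratio = 2775/2128

2775/2128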